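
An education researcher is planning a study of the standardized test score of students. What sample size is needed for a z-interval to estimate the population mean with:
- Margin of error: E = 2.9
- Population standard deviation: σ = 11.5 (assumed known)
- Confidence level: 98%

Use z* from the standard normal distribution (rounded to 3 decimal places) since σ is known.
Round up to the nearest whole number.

Using z* since population σ is known (z-interval formula).

For 98% confidence, z* = 2.326 (from standard normal table)

Sample size formula for z-interval: n = (z*σ/E)²

n = (2.326 × 11.5 / 2.9)²
  = (9.223793)²
  = 85.0784

Round up to the nearest whole number: n = 86

86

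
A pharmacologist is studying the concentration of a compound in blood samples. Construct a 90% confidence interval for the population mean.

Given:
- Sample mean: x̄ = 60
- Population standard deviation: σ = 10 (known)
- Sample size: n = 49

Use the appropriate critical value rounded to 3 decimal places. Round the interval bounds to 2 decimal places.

The population standard deviation σ is known, so use a z-interval (standard normal critical value).

For 90% confidence, z* = 1.645 (from standard normal table)

Standard error: SE = σ/√n = 10/√49 = 1.428571

Margin of error: E = z* × SE = 1.645 × 1.428571 = 2.3500

Z-interval: x̄ ± E = 60 ± 2.3500 = (57.6500, 62.3500)

Rounded to 2 decimal places:

(57.65, 62.35)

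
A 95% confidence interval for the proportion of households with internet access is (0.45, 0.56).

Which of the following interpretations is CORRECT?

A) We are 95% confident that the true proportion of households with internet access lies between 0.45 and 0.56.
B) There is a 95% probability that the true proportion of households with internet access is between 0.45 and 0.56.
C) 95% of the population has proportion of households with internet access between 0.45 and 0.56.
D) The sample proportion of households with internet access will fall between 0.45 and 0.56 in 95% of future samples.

A confidence interval represents our confidence in the procedure, not a probability statement about the parameter.

Key concept: If we repeated this sampling process many times and computed a 95% CI each time, about 95% of those intervals would contain the true population parameter.

For this specific interval (0.45, 0.56):
- Midpoint (point estimate): 0.505
- Margin of error: 0.055

The correct interpretation is the one stating confidence that the true parameter lies in the interval — option A.

A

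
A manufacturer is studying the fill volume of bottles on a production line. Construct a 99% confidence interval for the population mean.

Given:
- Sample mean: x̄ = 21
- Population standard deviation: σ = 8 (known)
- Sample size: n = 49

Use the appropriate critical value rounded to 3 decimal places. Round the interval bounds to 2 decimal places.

The population standard deviation σ is known, so use a z-interval (standard normal critical value).

For 99% confidence, z* = 2.576 (from standard normal table)

Standard error: SE = σ/√n = 8/√49 = 1.142857

Margin of error: E = z* × SE = 2.576 × 1.142857 = 2.9440

Z-interval: x̄ ± E = 21 ± 2.9440 = (18.0560, 23.9440)

Rounded to 2 decimal places:

(18.06, 23.94)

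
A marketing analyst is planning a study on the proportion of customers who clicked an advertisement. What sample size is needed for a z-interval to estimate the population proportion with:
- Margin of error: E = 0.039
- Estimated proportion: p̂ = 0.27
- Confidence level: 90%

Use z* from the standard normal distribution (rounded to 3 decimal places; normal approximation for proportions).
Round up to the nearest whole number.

Using z* for proportion z-interval (normal approximation).

For 90% confidence, z* = 1.645 (from standard normal table)

Sample size formula for proportion z-interval: n = z*²p̂(1-p̂)/E²

n = 1.645² × 0.27 × 0.73 / 0.039²
  = 2.706025 × 0.1971 / 0.001521
  = 350.6624

Round up to the nearest whole number: n = 351

351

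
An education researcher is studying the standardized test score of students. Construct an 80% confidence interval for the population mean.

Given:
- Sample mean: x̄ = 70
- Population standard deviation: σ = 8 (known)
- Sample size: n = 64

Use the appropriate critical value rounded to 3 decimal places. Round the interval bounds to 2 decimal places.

The population standard deviation σ is known, so use a z-interval (standard normal critical value).

For 80% confidence, z* = 1.282 (from standard normal table)

Standard error: SE = σ/√n = 8/√64 = 1.000000

Margin of error: E = z* × SE = 1.282 × 1.000000 = 1.2820

Z-interval: x̄ ± E = 70 ± 1.2820 = (68.7180, 71.2820)

Rounded to 2 decimal places:

(68.72, 71.28)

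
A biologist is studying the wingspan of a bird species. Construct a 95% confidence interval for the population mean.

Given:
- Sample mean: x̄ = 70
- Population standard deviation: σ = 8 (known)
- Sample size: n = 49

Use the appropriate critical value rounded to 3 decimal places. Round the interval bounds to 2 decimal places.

The population standard deviation σ is known, so use a z-interval (standard normal critical value).

For 95% confidence, z* = 1.96 (from standard normal table)

Standard error: SE = σ/√n = 8/√49 = 1.142857

Margin of error: E = z* × SE = 1.96 × 1.142857 = 2.2400

Z-interval: x̄ ± E = 70 ± 2.2400 = (67.7600, 72.2400)

Rounded to 2 decimal places:

(67.76, 72.24)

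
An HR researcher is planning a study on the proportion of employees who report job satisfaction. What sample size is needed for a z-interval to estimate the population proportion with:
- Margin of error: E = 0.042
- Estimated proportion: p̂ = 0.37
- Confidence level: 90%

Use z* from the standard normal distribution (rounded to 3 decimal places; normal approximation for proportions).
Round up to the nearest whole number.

Using z* for proportion z-interval (normal approximation).

For 90% confidence, z* = 1.645 (from standard normal table)

Sample size formula for proportion z-interval: n = z*²p̂(1-p̂)/E²

n = 1.645² × 0.37 × 0.63 / 0.042²
  = 2.706025 × 0.2331 / 0.001764
  = 357.5819

Round up to the nearest whole number: n = 358

358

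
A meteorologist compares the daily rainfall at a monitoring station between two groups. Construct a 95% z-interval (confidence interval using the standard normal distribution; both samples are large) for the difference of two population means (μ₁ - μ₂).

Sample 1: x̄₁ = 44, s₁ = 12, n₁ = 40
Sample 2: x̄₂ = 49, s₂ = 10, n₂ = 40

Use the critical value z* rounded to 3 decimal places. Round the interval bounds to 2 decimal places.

Both samples are large (n₁ = 40 ≥ 30, n₂ = 40 ≥ 30), so a z-interval for the difference of means applies.

Point estimate: x̄₁ - x̄₂ = 44 - 49 = -5

Standard error: SE = √(s₁²/n₁ + s₂²/n₂)
= √(12²/40 + 10²/40)
= √(3.600000 + 2.500000)
= 2.469818

For 95% confidence, z* = 1.96 (from standard normal table)
Margin of error: E = z* × SE = 1.96 × 2.469818 = 4.8408

Z-interval: (x̄₁ - x̄₂) ± E = -5 ± 4.8408 = (-9.8408, -0.1592)

Rounded to 2 decimal places:

(-9.84, -0.16)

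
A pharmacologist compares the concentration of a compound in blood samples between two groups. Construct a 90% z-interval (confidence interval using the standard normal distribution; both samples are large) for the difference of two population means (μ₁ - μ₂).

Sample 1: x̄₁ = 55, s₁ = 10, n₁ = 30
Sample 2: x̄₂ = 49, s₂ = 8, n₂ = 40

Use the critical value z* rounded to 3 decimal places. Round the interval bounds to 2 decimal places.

Both samples are large (n₁ = 30 ≥ 30, n₂ = 40 ≥ 30), so a z-interval for the difference of means applies.

Point estimate: x̄₁ - x̄₂ = 55 - 49 = 6

Standard error: SE = √(s₁²/n₁ + s₂²/n₂)
= √(10²/30 + 8²/40)
= √(3.333333 + 1.600000)
= 2.221111

For 90% confidence, z* = 1.645 (from standard normal table)
Margin of error: E = z* × SE = 1.645 × 2.221111 = 3.6537

Z-interval: (x̄₁ - x̄₂) ± E = 6 ± 3.6537 = (2.3463, 9.6537)

Rounded to 2 decimal places:

(2.35, 9.65)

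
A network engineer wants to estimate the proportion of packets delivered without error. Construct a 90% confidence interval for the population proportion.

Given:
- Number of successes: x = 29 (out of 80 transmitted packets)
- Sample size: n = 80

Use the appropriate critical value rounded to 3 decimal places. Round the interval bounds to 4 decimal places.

Sample proportion: p̂ = 29/80 = 0.362500

Check conditions for normal approximation:
  np̂ = 29 ≥ 10 ✓
  n(1-p̂) = 51 ≥ 10 ✓

The sample is large enough, so use a z-interval (normal approximation) for the proportion.

For 90% confidence, z* = 1.645 (from standard normal table)

Standard error: SE = √(p̂(1-p̂)/n) = √(0.362500×0.637500/80) = 0.05374637

Margin of error: E = z* × SE = 1.645 × 0.05374637 = 0.088413

Z-interval: p̂ ± E = 0.362500 ± 0.088413 = (0.274087, 0.450913)

Rounded to 4 decimal places:

(0.2741, 0.4509)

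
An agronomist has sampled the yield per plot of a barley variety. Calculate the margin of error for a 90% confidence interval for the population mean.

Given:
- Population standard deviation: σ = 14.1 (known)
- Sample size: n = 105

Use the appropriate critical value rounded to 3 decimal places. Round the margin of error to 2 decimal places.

The population standard deviation σ is known, so use the z-interval margin of error formula.

For 90% confidence, z* = 1.645 (from standard normal table)

Margin of error formula for z-interval: E = z* × σ/√n

E = 1.645 × 14.1/√105
  = 1.645 × 1.376019
  = 2.2636

Rounded to 2 decimal places:

2.26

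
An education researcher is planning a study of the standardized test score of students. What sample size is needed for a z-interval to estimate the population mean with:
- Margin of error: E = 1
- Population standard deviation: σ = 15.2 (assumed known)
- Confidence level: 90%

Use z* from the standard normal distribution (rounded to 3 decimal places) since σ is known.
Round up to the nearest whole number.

Using z* since population σ is known (z-interval formula).

For 90% confidence, z* = 1.645 (from standard normal table)

Sample size formula for z-interval: n = (z*σ/E)²

n = (1.645 × 15.2 / 1)²
  = (25.004000)²
  = 625.2000

Round up to the nearest whole number: n = 626

626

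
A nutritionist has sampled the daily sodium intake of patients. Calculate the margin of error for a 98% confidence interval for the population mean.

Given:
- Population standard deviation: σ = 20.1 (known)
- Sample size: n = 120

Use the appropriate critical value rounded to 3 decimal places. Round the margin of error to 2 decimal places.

The population standard deviation σ is known, so use the z-interval margin of error formula.

For 98% confidence, z* = 2.326 (from standard normal table)

Margin of error formula for z-interval: E = z* × σ/√n

E = 2.326 × 20.1/√120
  = 2.326 × 1.834871
  = 4.2679

Rounded to 2 decimal places:

4.27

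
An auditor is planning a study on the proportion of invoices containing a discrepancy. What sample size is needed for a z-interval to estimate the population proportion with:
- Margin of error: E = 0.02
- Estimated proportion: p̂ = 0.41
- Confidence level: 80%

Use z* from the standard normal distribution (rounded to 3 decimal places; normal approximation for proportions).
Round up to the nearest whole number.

Using z* for proportion z-interval (normal approximation).

For 80% confidence, z* = 1.282 (from standard normal table)

Sample size formula for proportion z-interval: n = z*²p̂(1-p̂)/E²

n = 1.282² × 0.41 × 0.59 / 0.02²
  = 1.643524 × 0.2419 / 0.0004
  = 993.9211

Round up to the nearest whole number: n = 994

994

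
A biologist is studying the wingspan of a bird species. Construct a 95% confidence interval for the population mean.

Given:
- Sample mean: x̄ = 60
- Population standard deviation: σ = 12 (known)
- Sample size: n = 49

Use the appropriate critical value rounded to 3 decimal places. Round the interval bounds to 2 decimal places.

The population standard deviation σ is known, so use a z-interval (standard normal critical value).

For 95% confidence, z* = 1.96 (from standard normal table)

Standard error: SE = σ/√n = 12/√49 = 1.714286

Margin of error: E = z* × SE = 1.96 × 1.714286 = 3.3600

Z-interval: x̄ ± E = 60 ± 3.3600 = (56.6400, 63.3600)

Rounded to 2 decimal places:

(56.64, 63.36)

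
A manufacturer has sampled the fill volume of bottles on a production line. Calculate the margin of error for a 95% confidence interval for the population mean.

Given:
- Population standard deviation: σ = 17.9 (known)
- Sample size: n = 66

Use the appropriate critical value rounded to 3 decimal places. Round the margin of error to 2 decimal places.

The population standard deviation σ is known, so use the z-interval margin of error formula.

For 95% confidence, z* = 1.96 (from standard normal table)

Margin of error formula for z-interval: E = z* × σ/√n

E = 1.96 × 17.9/√66
  = 1.96 × 2.203338
  = 4.3185

Rounded to 2 decimal places:

4.32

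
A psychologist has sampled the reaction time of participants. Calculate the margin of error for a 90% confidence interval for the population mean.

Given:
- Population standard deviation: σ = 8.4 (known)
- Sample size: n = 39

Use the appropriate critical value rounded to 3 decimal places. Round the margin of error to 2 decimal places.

The population standard deviation σ is known, so use the z-interval margin of error formula.

For 90% confidence, z* = 1.645 (from standard normal table)

Margin of error formula for z-interval: E = z* × σ/√n

E = 1.645 × 8.4/√39
  = 1.645 × 1.345076
  = 2.2127

Rounded to 2 decimal places:

2.21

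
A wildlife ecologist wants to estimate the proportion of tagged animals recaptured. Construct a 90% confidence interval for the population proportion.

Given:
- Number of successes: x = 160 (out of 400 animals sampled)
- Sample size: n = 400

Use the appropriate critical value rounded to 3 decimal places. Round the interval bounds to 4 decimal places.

Sample proportion: p̂ = 160/400 = 0.400000

Check conditions for normal approximation:
  np̂ = 160 ≥ 10 ✓
  n(1-p̂) = 240 ≥ 10 ✓

The sample is large enough, so use a z-interval (normal approximation) for the proportion.

For 90% confidence, z* = 1.645 (from standard normal table)

Standard error: SE = √(p̂(1-p̂)/n) = √(0.400000×0.600000/400) = 0.02449490

Margin of error: E = z* × SE = 1.645 × 0.02449490 = 0.040294

Z-interval: p̂ ± E = 0.400000 ± 0.040294 = (0.359706, 0.440294)

Rounded to 4 decimal places:

(0.3597, 0.4403)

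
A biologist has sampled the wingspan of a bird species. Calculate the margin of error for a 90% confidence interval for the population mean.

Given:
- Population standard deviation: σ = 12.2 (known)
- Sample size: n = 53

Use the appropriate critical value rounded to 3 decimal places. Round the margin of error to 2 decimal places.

The population standard deviation σ is known, so use the z-interval margin of error formula.

For 90% confidence, z* = 1.645 (from standard normal table)

Margin of error formula for z-interval: E = z* × σ/√n

E = 1.645 × 12.2/√53
  = 1.645 × 1.675799
  = 2.7567

Rounded to 2 decimal places:

2.76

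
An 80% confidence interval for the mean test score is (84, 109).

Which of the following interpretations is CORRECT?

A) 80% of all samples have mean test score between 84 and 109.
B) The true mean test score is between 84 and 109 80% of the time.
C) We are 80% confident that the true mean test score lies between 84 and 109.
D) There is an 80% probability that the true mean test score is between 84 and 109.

A confidence interval represents our confidence in the procedure, not a probability statement about the parameter.

Key concept: If we repeated this sampling process many times and computed an 80% CI each time, about 80% of those intervals would contain the true population parameter.

For this specific interval (84, 109):
- Midpoint (point estimate): 96.5
- Margin of error: 12.5

The correct interpretation is the one stating confidence that the true parameter lies in the interval — option C.

C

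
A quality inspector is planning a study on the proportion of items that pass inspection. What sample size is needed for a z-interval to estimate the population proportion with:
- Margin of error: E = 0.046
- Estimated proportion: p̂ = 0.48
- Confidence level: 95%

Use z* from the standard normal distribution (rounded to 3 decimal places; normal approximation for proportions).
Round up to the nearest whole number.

Using z* for proportion z-interval (normal approximation).

For 95% confidence, z* = 1.96 (from standard normal table)

Sample size formula for proportion z-interval: n = z*²p̂(1-p̂)/E²

n = 1.96² × 0.48 × 0.52 / 0.046²
  = 3.8416 × 0.2496 / 0.002116
  = 453.1490

Round up to the nearest whole number: n = 454

454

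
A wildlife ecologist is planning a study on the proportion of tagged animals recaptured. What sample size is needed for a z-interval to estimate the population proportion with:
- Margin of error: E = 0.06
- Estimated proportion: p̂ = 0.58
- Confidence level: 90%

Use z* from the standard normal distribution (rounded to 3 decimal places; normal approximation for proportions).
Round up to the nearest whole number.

Using z* for proportion z-interval (normal approximation).

For 90% confidence, z* = 1.645 (from standard normal table)

Sample size formula for proportion z-interval: n = z*²p̂(1-p̂)/E²

n = 1.645² × 0.58 × 0.42 / 0.06²
  = 2.706025 × 0.2436 / 0.0036
  = 183.1077

Round up to the nearest whole number: n = 184

184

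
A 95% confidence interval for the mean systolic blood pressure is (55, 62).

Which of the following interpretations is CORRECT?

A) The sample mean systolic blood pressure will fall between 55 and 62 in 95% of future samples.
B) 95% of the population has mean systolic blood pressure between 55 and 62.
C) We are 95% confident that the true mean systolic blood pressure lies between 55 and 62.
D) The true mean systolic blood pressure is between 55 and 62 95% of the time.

A confidence interval represents our confidence in the procedure, not a probability statement about the parameter.

Key concept: If we repeated this sampling process many times and computed a 95% CI each time, about 95% of those intervals would contain the true population parameter.

For this specific interval (55, 62):
- Midpoint (point estimate): 58.5
- Margin of error: 3.5

The correct interpretation is the one stating confidence that the true parameter lies in the interval — option C.

C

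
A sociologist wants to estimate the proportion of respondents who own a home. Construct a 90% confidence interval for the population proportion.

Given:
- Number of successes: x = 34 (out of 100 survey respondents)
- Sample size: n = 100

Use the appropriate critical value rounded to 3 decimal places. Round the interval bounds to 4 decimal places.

Sample proportion: p̂ = 34/100 = 0.340000

Check conditions for normal approximation:
  np̂ = 34 ≥ 10 ✓
  n(1-p̂) = 66 ≥ 10 ✓

The sample is large enough, so use a z-interval (normal approximation) for the proportion.

For 90% confidence, z* = 1.645 (from standard normal table)

Standard error: SE = √(p̂(1-p̂)/n) = √(0.340000×0.660000/100) = 0.04737088

Margin of error: E = z* × SE = 1.645 × 0.04737088 = 0.077925

Z-interval: p̂ ± E = 0.340000 ± 0.077925 = (0.262075, 0.417925)

Rounded to 4 decimal places:

(0.2621, 0.4179)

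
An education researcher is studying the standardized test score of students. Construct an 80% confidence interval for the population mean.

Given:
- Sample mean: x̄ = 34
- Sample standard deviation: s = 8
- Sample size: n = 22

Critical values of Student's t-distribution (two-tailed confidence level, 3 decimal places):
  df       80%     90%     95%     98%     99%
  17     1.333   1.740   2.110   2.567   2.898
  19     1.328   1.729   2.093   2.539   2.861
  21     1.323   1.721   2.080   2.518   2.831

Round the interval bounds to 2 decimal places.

The population standard deviation σ is unknown (only the sample standard deviation s is given), so use a t-interval with df = n - 1 = 22 - 1 = 21.

For 80% confidence with df = 21, t* = 1.323 (from t-table)

Standard error: SE = s/√n = 8/√22 = 1.705606

Margin of error: E = t* × SE = 1.323 × 1.705606 = 2.2565

T-interval: x̄ ± E = 34 ± 2.2565 = (31.7435, 36.2565)

Rounded to 2 decimal places:

(31.74, 36.26)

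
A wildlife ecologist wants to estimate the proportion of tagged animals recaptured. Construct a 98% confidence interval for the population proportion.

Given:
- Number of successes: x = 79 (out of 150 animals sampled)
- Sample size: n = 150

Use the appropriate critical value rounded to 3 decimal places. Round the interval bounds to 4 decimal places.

Sample proportion: p̂ = 79/150 = 0.526667

Check conditions for normal approximation:
  np̂ = 79 ≥ 10 ✓
  n(1-p̂) = 71 ≥ 10 ✓

The sample is large enough, so use a z-interval (normal approximation) for the proportion.

For 98% confidence, z* = 2.326 (from standard normal table)

Standard error: SE = √(p̂(1-p̂)/n) = √(0.526667×0.473333/150) = 0.04076673

Margin of error: E = z* × SE = 2.326 × 0.04076673 = 0.094823

Z-interval: p̂ ± E = 0.526667 ± 0.094823 = (0.431843, 0.621490)

Rounded to 4 decimal places:

(0.4318, 0.6215)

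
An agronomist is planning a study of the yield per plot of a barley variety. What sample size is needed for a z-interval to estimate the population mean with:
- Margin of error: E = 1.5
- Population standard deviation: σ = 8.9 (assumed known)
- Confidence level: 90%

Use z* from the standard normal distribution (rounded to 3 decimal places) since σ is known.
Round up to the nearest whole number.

Using z* since population σ is known (z-interval formula).

For 90% confidence, z* = 1.645 (from standard normal table)

Sample size formula for z-interval: n = (z*σ/E)²

n = (1.645 × 8.9 / 1.5)²
  = (9.760333)²
  = 95.2641

Round up to the nearest whole number: n = 96

96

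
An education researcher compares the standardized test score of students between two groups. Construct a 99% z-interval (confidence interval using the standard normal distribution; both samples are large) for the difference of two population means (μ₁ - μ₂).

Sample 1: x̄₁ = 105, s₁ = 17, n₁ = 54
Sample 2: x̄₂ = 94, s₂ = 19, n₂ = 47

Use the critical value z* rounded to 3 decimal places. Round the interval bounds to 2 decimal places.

Both samples are large (n₁ = 54 ≥ 30, n₂ = 47 ≥ 30), so a z-interval for the difference of means applies.

Point estimate: x̄₁ - x̄₂ = 105 - 94 = 11

Standard error: SE = √(s₁²/n₁ + s₂²/n₂)
= √(17²/54 + 19²/47)
= √(5.351852 + 7.680851)
= 3.610084

For 99% confidence, z* = 2.576 (from standard normal table)
Margin of error: E = z* × SE = 2.576 × 3.610084 = 9.2996

Z-interval: (x̄₁ - x̄₂) ± E = 11 ± 9.2996 = (1.7004, 20.2996)

Rounded to 2 decimal places:

(1.70, 20.30)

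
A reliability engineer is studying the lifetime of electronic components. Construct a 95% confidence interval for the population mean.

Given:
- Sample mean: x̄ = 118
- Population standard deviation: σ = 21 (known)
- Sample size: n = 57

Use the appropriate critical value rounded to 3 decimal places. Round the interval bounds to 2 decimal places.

The population standard deviation σ is known, so use a z-interval (standard normal critical value).

For 95% confidence, z* = 1.96 (from standard normal table)

Standard error: SE = σ/√n = 21/√57 = 2.781518

Margin of error: E = z* × SE = 1.96 × 2.781518 = 5.4518

Z-interval: x̄ ± E = 118 ± 5.4518 = (112.5482, 123.4518)

Rounded to 2 decimal places:

(112.55, 123.45)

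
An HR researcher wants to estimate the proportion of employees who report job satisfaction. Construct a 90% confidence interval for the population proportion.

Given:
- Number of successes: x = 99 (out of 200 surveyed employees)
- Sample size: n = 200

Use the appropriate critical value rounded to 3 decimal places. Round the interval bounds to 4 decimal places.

Sample proportion: p̂ = 99/200 = 0.495000

Check conditions for normal approximation:
  np̂ = 99 ≥ 10 ✓
  n(1-p̂) = 101 ≥ 10 ✓

The sample is large enough, so use a z-interval (normal approximation) for the proportion.

For 90% confidence, z* = 1.645 (from standard normal table)

Standard error: SE = √(p̂(1-p̂)/n) = √(0.495000×0.505000/200) = 0.03535357

Margin of error: E = z* × SE = 1.645 × 0.03535357 = 0.058157

Z-interval: p̂ ± E = 0.495000 ± 0.058157 = (0.436843, 0.553157)

Rounded to 4 decimal places:

(0.4368, 0.5532)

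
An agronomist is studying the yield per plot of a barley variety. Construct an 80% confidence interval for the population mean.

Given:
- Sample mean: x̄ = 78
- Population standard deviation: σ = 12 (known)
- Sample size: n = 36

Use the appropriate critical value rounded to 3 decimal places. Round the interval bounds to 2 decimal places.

The population standard deviation σ is known, so use a z-interval (standard normal critical value).

For 80% confidence, z* = 1.282 (from standard normal table)

Standard error: SE = σ/√n = 12/√36 = 2.000000

Margin of error: E = z* × SE = 1.282 × 2.000000 = 2.5640

Z-interval: x̄ ± E = 78 ± 2.5640 = (75.4360, 80.5640)

Rounded to 2 decimal places:

(75.44, 80.56)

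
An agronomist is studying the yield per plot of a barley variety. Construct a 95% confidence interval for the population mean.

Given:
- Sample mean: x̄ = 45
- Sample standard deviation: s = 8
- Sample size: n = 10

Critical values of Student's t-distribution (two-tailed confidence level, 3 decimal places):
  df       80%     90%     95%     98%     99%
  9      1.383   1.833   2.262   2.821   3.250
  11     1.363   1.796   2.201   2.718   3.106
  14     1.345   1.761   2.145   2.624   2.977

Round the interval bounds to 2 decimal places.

The population standard deviation σ is unknown (only the sample standard deviation s is given), so use a t-interval with df = n - 1 = 10 - 1 = 9.

For 95% confidence with df = 9, t* = 2.262 (from t-table)

Standard error: SE = s/√n = 8/√10 = 2.529822

Margin of error: E = t* × SE = 2.262 × 2.529822 = 5.7225

T-interval: x̄ ± E = 45 ± 5.7225 = (39.2775, 50.7225)

Rounded to 2 decimal places:

(39.28, 50.72)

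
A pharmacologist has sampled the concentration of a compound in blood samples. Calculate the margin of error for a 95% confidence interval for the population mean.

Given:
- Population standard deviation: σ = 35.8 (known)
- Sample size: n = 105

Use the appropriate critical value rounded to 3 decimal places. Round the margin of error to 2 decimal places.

The population standard deviation σ is known, so use the z-interval margin of error formula.

For 95% confidence, z* = 1.96 (from standard normal table)

Margin of error formula for z-interval: E = z* × σ/√n

E = 1.96 × 35.8/√105
  = 1.96 × 3.493722
  = 6.8477

Rounded to 2 decimal places:

6.85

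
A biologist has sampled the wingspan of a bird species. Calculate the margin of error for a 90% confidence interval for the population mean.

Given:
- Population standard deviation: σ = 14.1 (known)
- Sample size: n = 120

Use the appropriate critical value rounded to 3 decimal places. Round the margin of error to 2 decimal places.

The population standard deviation σ is known, so use the z-interval margin of error formula.

For 90% confidence, z* = 1.645 (from standard normal table)

Margin of error formula for z-interval: E = z* × σ/√n

E = 1.645 × 14.1/√120
  = 1.645 × 1.287148
  = 2.1174

Rounded to 2 decimal places:

2.12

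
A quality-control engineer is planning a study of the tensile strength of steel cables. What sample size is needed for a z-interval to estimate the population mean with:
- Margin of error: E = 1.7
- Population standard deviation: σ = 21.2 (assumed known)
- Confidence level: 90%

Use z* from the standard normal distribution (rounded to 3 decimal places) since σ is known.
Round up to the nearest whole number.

Using z* since population σ is known (z-interval formula).

For 90% confidence, z* = 1.645 (from standard normal table)

Sample size formula for z-interval: n = (z*σ/E)²

n = (1.645 × 21.2 / 1.7)²
  = (20.514118)²
  = 420.8290

Round up to the nearest whole number: n = 421

421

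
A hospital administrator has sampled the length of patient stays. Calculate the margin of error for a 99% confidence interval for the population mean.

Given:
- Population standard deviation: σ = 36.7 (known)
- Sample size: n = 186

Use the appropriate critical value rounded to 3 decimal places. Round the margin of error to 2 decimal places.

The population standard deviation σ is known, so use the z-interval margin of error formula.

For 99% confidence, z* = 2.576 (from standard normal table)

Margin of error formula for z-interval: E = z* × σ/√n

E = 2.576 × 36.7/√186
  = 2.576 × 2.690975
  = 6.9320

Rounded to 2 decimal places:

6.93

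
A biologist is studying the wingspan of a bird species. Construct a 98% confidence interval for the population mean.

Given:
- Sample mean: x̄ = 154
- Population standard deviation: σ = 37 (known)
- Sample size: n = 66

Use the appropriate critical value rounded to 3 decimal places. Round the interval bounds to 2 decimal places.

The population standard deviation σ is known, so use a z-interval (standard normal critical value).

For 98% confidence, z* = 2.326 (from standard normal table)

Standard error: SE = σ/√n = 37/√66 = 4.554385

Margin of error: E = z* × SE = 2.326 × 4.554385 = 10.5935

Z-interval: x̄ ± E = 154 ± 10.5935 = (143.4065, 164.5935)

Rounded to 2 decimal places:

(143.41, 164.59)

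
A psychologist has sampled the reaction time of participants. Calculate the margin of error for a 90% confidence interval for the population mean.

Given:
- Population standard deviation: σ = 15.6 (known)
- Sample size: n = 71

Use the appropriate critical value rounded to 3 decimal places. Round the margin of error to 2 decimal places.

The population standard deviation σ is known, so use the z-interval margin of error formula.

For 90% confidence, z* = 1.645 (from standard normal table)

Margin of error formula for z-interval: E = z* × σ/√n

E = 1.645 × 15.6/√71
  = 1.645 × 1.851379
  = 3.0455

Rounded to 2 decimal places:

3.05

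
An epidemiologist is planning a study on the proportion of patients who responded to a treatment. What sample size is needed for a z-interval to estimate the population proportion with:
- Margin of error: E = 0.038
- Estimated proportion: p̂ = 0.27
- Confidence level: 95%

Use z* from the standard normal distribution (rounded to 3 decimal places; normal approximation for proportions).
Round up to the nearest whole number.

Using z* for proportion z-interval (normal approximation).

For 95% confidence, z* = 1.96 (from standard normal table)

Sample size formula for proportion z-interval: n = z*²p̂(1-p̂)/E²

n = 1.96² × 0.27 × 0.73 / 0.038²
  = 3.8416 × 0.1971 / 0.001444
  = 524.3624

Round up to the nearest whole number: n = 525

525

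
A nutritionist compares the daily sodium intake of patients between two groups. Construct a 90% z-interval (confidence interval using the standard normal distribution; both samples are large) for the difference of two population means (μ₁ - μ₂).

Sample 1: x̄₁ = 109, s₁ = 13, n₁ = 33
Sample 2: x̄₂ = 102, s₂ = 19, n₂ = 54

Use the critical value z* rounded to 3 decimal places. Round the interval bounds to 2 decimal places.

Both samples are large (n₁ = 33 ≥ 30, n₂ = 54 ≥ 30), so a z-interval for the difference of means applies.

Point estimate: x̄₁ - x̄₂ = 109 - 102 = 7

Standard error: SE = √(s₁²/n₁ + s₂²/n₂)
= √(13²/33 + 19²/54)
= √(5.121212 + 6.685185)
= 3.436044

For 90% confidence, z* = 1.645 (from standard normal table)
Margin of error: E = z* × SE = 1.645 × 3.436044 = 5.6523

Z-interval: (x̄₁ - x̄₂) ± E = 7 ± 5.6523 = (1.3477, 12.6523)

Rounded to 2 decimal places:

(1.35, 12.65)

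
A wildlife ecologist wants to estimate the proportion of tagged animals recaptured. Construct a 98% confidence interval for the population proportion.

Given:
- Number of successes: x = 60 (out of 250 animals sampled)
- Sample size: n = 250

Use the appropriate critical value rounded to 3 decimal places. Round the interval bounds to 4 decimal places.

Sample proportion: p̂ = 60/250 = 0.240000

Check conditions for normal approximation:
  np̂ = 60 ≥ 10 ✓
  n(1-p̂) = 190 ≥ 10 ✓

The sample is large enough, so use a z-interval (normal approximation) for the proportion.

For 98% confidence, z* = 2.326 (from standard normal table)

Standard error: SE = √(p̂(1-p̂)/n) = √(0.240000×0.760000/250) = 0.02701111

Margin of error: E = z* × SE = 2.326 × 0.02701111 = 0.062828

Z-interval: p̂ ± E = 0.240000 ± 0.062828 = (0.177172, 0.302828)

Rounded to 4 decimal places:

(0.1772, 0.3028)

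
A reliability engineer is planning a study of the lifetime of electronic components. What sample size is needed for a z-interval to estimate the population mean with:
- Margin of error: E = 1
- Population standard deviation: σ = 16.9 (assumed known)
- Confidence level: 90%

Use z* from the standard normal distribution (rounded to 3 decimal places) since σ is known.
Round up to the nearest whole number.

Using z* since population σ is known (z-interval formula).

For 90% confidence, z* = 1.645 (from standard normal table)

Sample size formula for z-interval: n = (z*σ/E)²

n = (1.645 × 16.9 / 1)²
  = (27.800500)²
  = 772.8678

Round up to the nearest whole number: n = 773

773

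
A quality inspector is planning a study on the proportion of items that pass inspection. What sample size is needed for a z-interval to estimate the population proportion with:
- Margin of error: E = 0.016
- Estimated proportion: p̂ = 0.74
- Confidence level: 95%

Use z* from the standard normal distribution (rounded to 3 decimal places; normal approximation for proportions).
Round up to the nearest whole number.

Using z* for proportion z-interval (normal approximation).

For 95% confidence, z* = 1.96 (from standard normal table)

Sample size formula for proportion z-interval: n = z*²p̂(1-p̂)/E²

n = 1.96² × 0.74 × 0.26 / 0.016²
  = 3.8416 × 0.1924 / 0.000256
  = 2887.2025

Round up to the nearest whole number: n = 2888

2888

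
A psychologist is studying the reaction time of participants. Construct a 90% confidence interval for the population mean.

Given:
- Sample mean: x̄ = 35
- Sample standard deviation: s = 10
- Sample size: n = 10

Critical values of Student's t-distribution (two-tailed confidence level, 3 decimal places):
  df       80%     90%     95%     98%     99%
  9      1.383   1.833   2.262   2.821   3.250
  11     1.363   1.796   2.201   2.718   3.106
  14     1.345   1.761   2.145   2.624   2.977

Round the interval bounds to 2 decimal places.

The population standard deviation σ is unknown (only the sample standard deviation s is given), so use a t-interval with df = n - 1 = 10 - 1 = 9.

For 90% confidence with df = 9, t* = 1.833 (from t-table)

Standard error: SE = s/√n = 10/√10 = 3.162278

Margin of error: E = t* × SE = 1.833 × 3.162278 = 5.7965

T-interval: x̄ ± E = 35 ± 5.7965 = (29.2035, 40.7965)

Rounded to 2 decimal places:

(29.20, 40.80)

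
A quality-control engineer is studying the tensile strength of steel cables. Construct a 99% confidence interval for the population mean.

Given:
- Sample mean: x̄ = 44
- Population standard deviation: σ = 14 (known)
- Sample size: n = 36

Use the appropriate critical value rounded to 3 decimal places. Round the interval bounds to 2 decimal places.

The population standard deviation σ is known, so use a z-interval (standard normal critical value).

For 99% confidence, z* = 2.576 (from standard normal table)

Standard error: SE = σ/√n = 14/√36 = 2.333333

Margin of error: E = z* × SE = 2.576 × 2.333333 = 6.0107

Z-interval: x̄ ± E = 44 ± 6.0107 = (37.9893, 50.0107)

Rounded to 2 decimal places:

(37.99, 50.01)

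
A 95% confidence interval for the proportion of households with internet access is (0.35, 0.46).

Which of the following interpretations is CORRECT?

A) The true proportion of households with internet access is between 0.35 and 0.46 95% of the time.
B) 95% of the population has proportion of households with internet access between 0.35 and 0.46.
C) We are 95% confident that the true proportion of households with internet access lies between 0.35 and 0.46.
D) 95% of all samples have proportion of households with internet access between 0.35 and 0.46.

A confidence interval represents our confidence in the procedure, not a probability statement about the parameter.

Key concept: If we repeated this sampling process many times and computed a 95% CI each time, about 95% of those intervals would contain the true population parameter.

For this specific interval (0.35, 0.46):
- Midpoint (point estimate): 0.405
- Margin of error: 0.055

The correct interpretation is the one stating confidence that the true parameter lies in the interval — option C.

C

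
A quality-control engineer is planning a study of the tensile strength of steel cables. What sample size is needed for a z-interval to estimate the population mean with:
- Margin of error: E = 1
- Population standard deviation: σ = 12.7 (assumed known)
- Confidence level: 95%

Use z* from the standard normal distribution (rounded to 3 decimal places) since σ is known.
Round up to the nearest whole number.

Using z* since population σ is known (z-interval formula).

For 95% confidence, z* = 1.96 (from standard normal table)

Sample size formula for z-interval: n = (z*σ/E)²

n = (1.96 × 12.7 / 1)²
  = (24.892000)²
  = 619.6117

Round up to the nearest whole number: n = 620

620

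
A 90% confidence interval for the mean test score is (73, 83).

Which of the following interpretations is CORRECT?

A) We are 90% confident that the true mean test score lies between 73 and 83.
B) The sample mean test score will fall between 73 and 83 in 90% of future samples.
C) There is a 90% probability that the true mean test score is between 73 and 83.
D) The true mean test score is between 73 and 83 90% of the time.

A confidence interval represents our confidence in the procedure, not a probability statement about the parameter.

Key concept: If we repeated this sampling process many times and computed a 90% CI each time, about 90% of those intervals would contain the true population parameter.

For this specific interval (73, 83):
- Midpoint (point estimate): 78
- Margin of error: 5

The correct interpretation is the one stating confidence that the true parameter lies in the interval — option A.

A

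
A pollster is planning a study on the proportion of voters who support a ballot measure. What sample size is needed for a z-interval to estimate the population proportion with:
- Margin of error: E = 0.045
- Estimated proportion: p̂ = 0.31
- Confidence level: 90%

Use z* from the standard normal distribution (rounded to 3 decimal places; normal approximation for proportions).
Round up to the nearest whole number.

Using z* for proportion z-interval (normal approximation).

For 90% confidence, z* = 1.645 (from standard normal table)

Sample size formula for proportion z-interval: n = z*²p̂(1-p̂)/E²

n = 1.645² × 0.31 × 0.69 / 0.045²
  = 2.706025 × 0.2139 / 0.002025
  = 285.8364

Round up to the nearest whole number: n = 286

286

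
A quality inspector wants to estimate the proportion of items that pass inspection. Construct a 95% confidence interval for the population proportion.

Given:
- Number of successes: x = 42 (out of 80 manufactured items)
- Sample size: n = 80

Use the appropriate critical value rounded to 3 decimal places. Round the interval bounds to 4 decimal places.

Sample proportion: p̂ = 42/80 = 0.525000

Check conditions for normal approximation:
  np̂ = 42 ≥ 10 ✓
  n(1-p̂) = 38 ≥ 10 ✓

The sample is large enough, so use a z-interval (normal approximation) for the proportion.

For 95% confidence, z* = 1.96 (from standard normal table)

Standard error: SE = √(p̂(1-p̂)/n) = √(0.525000×0.475000/80) = 0.05583178

Margin of error: E = z* × SE = 1.96 × 0.05583178 = 0.109430

Z-interval: p̂ ± E = 0.525000 ± 0.109430 = (0.415570, 0.634430)

Rounded to 4 decimal places:

(0.4156, 0.6344)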